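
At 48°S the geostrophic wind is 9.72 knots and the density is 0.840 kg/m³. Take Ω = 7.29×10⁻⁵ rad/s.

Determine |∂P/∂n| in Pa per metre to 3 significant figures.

Coriolis parameter at 48°S:
f = 2Ω sin φ = 2 × 7.29×10⁻⁵ × sin 48° = 1.08×10⁻⁴ s⁻¹
Wind speed in SI: 9.72 knots = 5.00 m/s
Geostrophic balance rearranged: |∂P/∂n| = f ρ V_g
|∂P/∂n| = 1.08×10⁻⁴ × 0.840 × 5.00 = 4.55×10⁻⁴ Pa/m

4.55×10⁻⁴ Pa/m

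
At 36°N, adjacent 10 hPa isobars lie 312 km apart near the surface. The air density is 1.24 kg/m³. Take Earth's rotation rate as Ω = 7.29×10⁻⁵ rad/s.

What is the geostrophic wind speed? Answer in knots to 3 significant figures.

Coriolis parameter at 36°N:
f = 2Ω sin φ = 2 × 7.29×10⁻⁵ × sin 36° = 8.57×10⁻⁵ s⁻¹
Pressure gradient: |∂P/∂n| = 1000 Pa / 312000 m = 3.21×10⁻³ Pa/m
Geostrophic balance (pressure-gradient force = Coriolis force):
V_g = (1/(fρ)) |∂P/∂n| = 3.21×10⁻³ / (8.57×10⁻⁵ × 1.24) = 30.2 m/s
Converting: 30.2 m/s × 1.944 = 58.6 knots

58.6 knots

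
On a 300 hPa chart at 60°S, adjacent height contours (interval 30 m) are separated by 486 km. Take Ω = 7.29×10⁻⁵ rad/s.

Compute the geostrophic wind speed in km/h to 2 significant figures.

Coriolis parameter at 60°S:
f = 2Ω sin φ = 2 × 7.29×10⁻⁵ × sin 60° = 1.26×10⁻⁴ s⁻¹
Height gradient: |∂Z/∂n| = 30 m / 486000 m = 6.17×10⁻⁵
On a pressure surface, geostrophic balance gives V_g = (g/f)|∂Z/∂n|:
V_g = 9.81 × 6.17×10⁻⁵ / 1.26×10⁻⁴ = 4.80 m/s
Converting: 4.80 m/s × 3.6 = 17 km/h

17 km/h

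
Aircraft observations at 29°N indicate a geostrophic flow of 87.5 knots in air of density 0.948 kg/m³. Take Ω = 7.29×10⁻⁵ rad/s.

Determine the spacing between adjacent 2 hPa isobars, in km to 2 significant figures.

66 km

Coriolis parameter at 29°N:
f = 2Ω sin φ = 2 × 7.29×10⁻⁵ × sin 29° = 7.07×10⁻⁵ s⁻¹
Wind speed in SI: 87.5 knots = 45.0 m/s
Geostrophic balance rearranged: |∂P/∂n| = f ρ V_g
|∂P/∂n| = 7.07×10⁻⁵ × 0.948 × 45.0 = 3.02×10⁻³ Pa/m
Isobar spacing: Δn = ΔP/|∂P/∂n| = 200 Pa / 3.02×10⁻³ Pa/m = 66305 m ≈ 66 km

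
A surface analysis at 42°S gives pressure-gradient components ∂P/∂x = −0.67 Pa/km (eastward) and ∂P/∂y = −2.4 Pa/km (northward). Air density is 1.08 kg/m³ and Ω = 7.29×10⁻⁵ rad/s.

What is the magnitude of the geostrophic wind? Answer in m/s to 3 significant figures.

Coriolis parameter at 42°S:
f = 2Ω sin φ = 2 × 7.29×10⁻⁵ × sin 42° = 9.76×10⁻⁵ s⁻¹
In the Southern Hemisphere f is negative: f = −9.76×10⁻⁵ s⁻¹.
Component geostrophic relations (x east, y north):
u_g = −(1/(fρ)) ∂P/∂y,  v_g = (1/(fρ)) ∂P/∂x
u_g = −(−2.4×10⁻³)/(−9.76×10⁻⁵ × 1.08) = −22.8 m/s;  v_g = (−0.67×10⁻³)/(−9.76×10⁻⁵ × 1.08) = 6.36 m/s
|V_g| = √(u_g² + v_g²) = 23.6 m/s

23.6 m/s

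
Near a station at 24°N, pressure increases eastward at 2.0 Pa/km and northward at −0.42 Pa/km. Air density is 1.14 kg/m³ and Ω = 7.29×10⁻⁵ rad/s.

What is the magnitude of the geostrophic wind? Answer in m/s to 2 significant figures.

30 m/s

Coriolis parameter at 24°N:
f = 2Ω sin φ = 2 × 7.29×10⁻⁵ × sin 24° = 5.93×10⁻⁵ s⁻¹
Component geostrophic relations (x east, y north):
u_g = −(1/(fρ)) ∂P/∂y,  v_g = (1/(fρ)) ∂P/∂x
u_g = −(−0.42×10⁻³)/(5.93×10⁻⁵ × 1.14) = 6.21 m/s;  v_g = (2.0×10⁻³)/(5.93×10⁻⁵ × 1.14) = 29.6 m/s
|V_g| = √(u_g² + v_g²) = 30.2 m/s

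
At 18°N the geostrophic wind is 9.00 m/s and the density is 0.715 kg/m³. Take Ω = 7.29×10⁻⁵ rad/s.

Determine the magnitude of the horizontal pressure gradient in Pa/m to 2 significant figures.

Coriolis parameter at 18°N:
f = 2Ω sin φ = 2 × 7.29×10⁻⁵ × sin 18° = 4.51×10⁻⁵ s⁻¹
Geostrophic balance rearranged: |∂P/∂n| = f ρ V_g
|∂P/∂n| = 4.51×10⁻⁵ × 0.715 × 9.00 = 2.90×10⁻⁴ Pa/m

2.9×10⁻⁴ Pa/m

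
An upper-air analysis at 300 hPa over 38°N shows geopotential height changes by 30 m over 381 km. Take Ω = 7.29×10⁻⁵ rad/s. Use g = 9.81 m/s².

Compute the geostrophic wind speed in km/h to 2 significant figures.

31 km/h

Coriolis parameter at 38°N:
f = 2Ω sin φ = 2 × 7.29×10⁻⁵ × sin 38° = 8.98×10⁻⁵ s⁻¹
Height gradient: |∂Z/∂n| = 30 m / 381000 m = 7.87×10⁻⁵
On a pressure surface, geostrophic balance gives V_g = (g/f)|∂Z/∂n|:
V_g = 9.81 × 7.87×10⁻⁵ / 8.98×10⁻⁵ = 8.61 m/s
Converting: 8.61 m/s × 3.6 = 31 km/h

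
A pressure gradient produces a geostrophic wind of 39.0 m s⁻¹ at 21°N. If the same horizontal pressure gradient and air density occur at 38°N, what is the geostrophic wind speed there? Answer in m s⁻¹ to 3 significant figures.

22.7 m s⁻¹

With the same pressure gradient and density, V_g ∝ 1/f ∝ 1/sin φ.
V₂ = V₁ · sin φ₁ / sin φ₂ = 39.0 × sin 21° / sin 38°
V₂ = 39.0 × 0.3584/0.6157 = 22.7 m s⁻¹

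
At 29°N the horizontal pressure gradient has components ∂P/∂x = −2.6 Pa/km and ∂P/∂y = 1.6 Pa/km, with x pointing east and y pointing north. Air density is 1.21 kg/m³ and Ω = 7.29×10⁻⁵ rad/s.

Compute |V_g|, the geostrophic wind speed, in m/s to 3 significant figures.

35.7 m/s

Coriolis parameter at 29°N:
f = 2Ω sin φ = 2 × 7.29×10⁻⁵ × sin 29° = 7.07×10⁻⁵ s⁻¹
Component geostrophic relations (x east, y north):
u_g = −(1/(fρ)) ∂P/∂y,  v_g = (1/(fρ)) ∂P/∂x
u_g = −(1.6×10⁻³)/(7.07×10⁻⁵ × 1.21) = −18.7 m/s;  v_g = (−2.6×10⁻³)/(7.07×10⁻⁵ × 1.21) = −30.4 m/s
|V_g| = √(u_g² + v_g²) = 35.7 m/s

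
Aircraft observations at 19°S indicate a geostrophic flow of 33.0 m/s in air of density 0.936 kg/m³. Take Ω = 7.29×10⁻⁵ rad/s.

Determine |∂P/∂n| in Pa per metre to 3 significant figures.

Coriolis parameter at 19°S:
f = 2Ω sin φ = 2 × 7.29×10⁻⁵ × sin 19° = 4.75×10⁻⁵ s⁻¹
Geostrophic balance rearranged: |∂P/∂n| = f ρ V_g
|∂P/∂n| = 4.75×10⁻⁵ × 0.936 × 33.0 = 1.47×10⁻³ Pa/m

1.47×10⁻³ Pa/m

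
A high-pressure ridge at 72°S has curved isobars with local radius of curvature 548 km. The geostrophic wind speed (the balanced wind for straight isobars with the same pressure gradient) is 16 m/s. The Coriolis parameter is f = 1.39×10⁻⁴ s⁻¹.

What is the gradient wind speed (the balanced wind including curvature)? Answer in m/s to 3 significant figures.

Around a high, pressure-gradient force acts outward with centrifugal, so Coriolis balances both:
fV = (1/ρ)|∂P/∂n| + V²/R  →  V² − fR·V + fR·V_g = 0
With fR = 1.39×10⁻⁴ × 548×10³ m = 76.2 m/s:
V = [fR − √((fR)² − 4 fR V_g)]/2 = [76.2 − √(76.2² − 4×76.2×16)]/2 = 22.9 m/s
Supergeostrophic (V > V_g = 16 m/s), as expected around a high.

22.9 m/s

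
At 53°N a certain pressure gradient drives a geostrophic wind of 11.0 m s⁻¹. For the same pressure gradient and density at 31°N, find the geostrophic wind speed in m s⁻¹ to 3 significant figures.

17.1 m s⁻¹

With the same pressure gradient and density, V_g ∝ 1/f ∝ 1/sin φ.
V₂ = V₁ · sin φ₁ / sin φ₂ = 11.0 × sin 53° / sin 31°
V₂ = 11.0 × 0.7986/0.5150 = 17.1 m s⁻¹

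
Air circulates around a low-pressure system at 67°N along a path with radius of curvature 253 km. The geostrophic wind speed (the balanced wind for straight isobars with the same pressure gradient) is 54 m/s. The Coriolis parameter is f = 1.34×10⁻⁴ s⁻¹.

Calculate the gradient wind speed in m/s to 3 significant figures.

29.1 m/s

Around a low, centrifugal force acts outward with Coriolis, so pressure-gradient force balances both:
(1/ρ)|∂P/∂n| = fV + V²/R  →  V² + fR·V − fR·V_g = 0
With fR = 1.34×10⁻⁴ × 253×10³ m = 33.9 m/s:
V = [−fR + √((fR)² + 4 fR V_g)]/2 = [−33.9 + √(33.9² + 4×33.9×54)]/2 = 29.1 m/s
Subgeostrophic (V < V_g = 54 m/s), as expected around a low.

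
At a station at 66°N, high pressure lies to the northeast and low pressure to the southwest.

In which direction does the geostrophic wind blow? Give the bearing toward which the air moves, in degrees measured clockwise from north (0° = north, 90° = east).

315°

The pressure-gradient force points toward the southwest (bearing 225°).
Geostrophic balance: in the Northern Hemisphere the Coriolis force deflects motion to the right, so the geostrophic wind blows 90° to the right of the pressure-gradient force (low pressure on the left).
Rotating 225° by 90° clockwise gives 315° — the wind blows toward the northwest.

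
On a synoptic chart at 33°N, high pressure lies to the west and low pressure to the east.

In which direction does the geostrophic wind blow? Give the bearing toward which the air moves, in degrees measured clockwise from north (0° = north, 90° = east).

The pressure-gradient force points toward the east (bearing 090°).
Geostrophic balance: in the Northern Hemisphere the Coriolis force deflects motion to the right, so the geostrophic wind blows 90° to the right of the pressure-gradient force (low pressure on the left).
Rotating 090° by 90° clockwise gives 180° — the wind blows toward the south.

180°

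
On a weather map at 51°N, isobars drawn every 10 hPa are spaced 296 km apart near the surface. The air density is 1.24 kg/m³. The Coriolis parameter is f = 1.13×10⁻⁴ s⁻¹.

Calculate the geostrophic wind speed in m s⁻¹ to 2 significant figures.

24 m s⁻¹

Pressure gradient: |∂P/∂n| = 1000 Pa / 296000 m = 3.38×10⁻³ Pa/m
Geostrophic balance (pressure-gradient force = Coriolis force):
V_g = (1/(fρ)) |∂P/∂n| = 3.38×10⁻³ / (1.13×10⁻⁴ × 1.24) = 24.1 m/s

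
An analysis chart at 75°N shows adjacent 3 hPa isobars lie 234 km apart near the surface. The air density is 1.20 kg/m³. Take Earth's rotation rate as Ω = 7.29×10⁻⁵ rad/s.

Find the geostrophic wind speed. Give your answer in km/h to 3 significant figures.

Coriolis parameter at 75°N:
f = 2Ω sin φ = 2 × 7.29×10⁻⁵ × sin 75° = 1.41×10⁻⁴ s⁻¹
Pressure gradient: |∂P/∂n| = 300 Pa / 234000 m = 1.28×10⁻³ Pa/m
Geostrophic balance (pressure-gradient force = Coriolis force):
V_g = (1/(fρ)) |∂P/∂n| = 1.28×10⁻³ / (1.41×10⁻⁴ × 1.20) = 7.59 m/s
Converting: 7.59 m/s × 3.6 = 27.3 km/h

27.3 km/h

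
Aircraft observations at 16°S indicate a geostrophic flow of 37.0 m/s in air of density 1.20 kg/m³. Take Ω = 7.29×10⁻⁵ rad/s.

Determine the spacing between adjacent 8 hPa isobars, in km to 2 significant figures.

450 km

Coriolis parameter at 16°S:
f = 2Ω sin φ = 2 × 7.29×10⁻⁵ × sin 16° = 4.02×10⁻⁵ s⁻¹
Geostrophic balance rearranged: |∂P/∂n| = f ρ V_g
|∂P/∂n| = 4.02×10⁻⁵ × 1.20 × 37.0 = 1.78×10⁻³ Pa/m
Isobar spacing: Δn = ΔP/|∂P/∂n| = 800 Pa / 1.78×10⁻³ Pa/m = 448344 m ≈ 450 km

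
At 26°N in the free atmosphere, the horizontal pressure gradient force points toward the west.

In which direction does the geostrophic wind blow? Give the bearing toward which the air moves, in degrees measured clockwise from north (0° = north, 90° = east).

000°

The pressure-gradient force points toward the west (bearing 270°).
Geostrophic balance: in the Northern Hemisphere the Coriolis force deflects motion to the right, so the geostrophic wind blows 90° to the right of the pressure-gradient force (low pressure on the left).
Rotating 270° by 90° clockwise gives 000° — the wind blows toward the north.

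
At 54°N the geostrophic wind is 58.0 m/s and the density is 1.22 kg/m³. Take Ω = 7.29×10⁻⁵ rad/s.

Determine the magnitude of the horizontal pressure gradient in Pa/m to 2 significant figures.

8.3×10⁻³ Pa/m

Coriolis parameter at 54°N:
f = 2Ω sin φ = 2 × 7.29×10⁻⁵ × sin 54° = 1.18×10⁻⁴ s⁻¹
Geostrophic balance rearranged: |∂P/∂n| = f ρ V_g
|∂P/∂n| = 1.18×10⁻⁴ × 1.22 × 58.0 = 8.35×10⁻³ Pa/m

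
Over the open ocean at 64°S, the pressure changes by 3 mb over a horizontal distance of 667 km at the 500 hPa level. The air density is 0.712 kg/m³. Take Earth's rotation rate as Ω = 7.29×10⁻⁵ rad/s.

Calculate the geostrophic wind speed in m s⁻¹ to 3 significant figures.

Coriolis parameter at 64°S:
f = 2Ω sin φ = 2 × 7.29×10⁻⁵ × sin 64° = 1.31×10⁻⁴ s⁻¹
Pressure gradient: |∂P/∂n| = 300 Pa / 667000 m = 4.50×10⁻⁴ Pa/m
Geostrophic balance (pressure-gradient force = Coriolis force):
V_g = (1/(fρ)) |∂P/∂n| = 4.50×10⁻⁴ / (1.31×10⁻⁴ × 0.712) = 4.82 m/s

4.82 m s⁻¹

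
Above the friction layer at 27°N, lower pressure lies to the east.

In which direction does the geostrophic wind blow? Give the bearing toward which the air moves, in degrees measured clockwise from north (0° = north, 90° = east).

180°

The pressure-gradient force points toward the east (bearing 090°).
Geostrophic balance: in the Northern Hemisphere the Coriolis force deflects motion to the right, so the geostrophic wind blows 90° to the right of the pressure-gradient force (low pressure on the left).
Rotating 090° by 90° clockwise gives 180° — the wind blows toward the south.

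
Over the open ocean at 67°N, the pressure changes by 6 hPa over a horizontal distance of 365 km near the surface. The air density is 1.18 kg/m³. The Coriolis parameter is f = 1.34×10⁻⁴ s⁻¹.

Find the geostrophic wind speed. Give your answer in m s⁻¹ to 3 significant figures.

10.4 m s⁻¹

Pressure gradient: |∂P/∂n| = 600 Pa / 365000 m = 1.64×10⁻³ Pa/m
Geostrophic balance (pressure-gradient force = Coriolis force):
V_g = (1/(fρ)) |∂P/∂n| = 1.64×10⁻³ / (1.34×10⁻⁴ × 1.18) = 10.4 m/s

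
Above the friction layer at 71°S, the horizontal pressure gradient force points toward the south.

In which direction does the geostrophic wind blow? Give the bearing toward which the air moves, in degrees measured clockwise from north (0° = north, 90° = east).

The pressure-gradient force points toward the south (bearing 180°).
Geostrophic balance: in the Southern Hemisphere the Coriolis force deflects motion to the left, so the geostrophic wind blows 90° to the left of the pressure-gradient force (low pressure on the right).
Rotating 180° by 90° counterclockwise gives 090° — the wind blows toward the east.

090°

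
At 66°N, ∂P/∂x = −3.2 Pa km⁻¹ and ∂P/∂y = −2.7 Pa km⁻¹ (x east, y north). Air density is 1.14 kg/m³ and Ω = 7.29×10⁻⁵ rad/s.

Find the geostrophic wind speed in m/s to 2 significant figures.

28 m/s

Coriolis parameter at 66°N:
f = 2Ω sin φ = 2 × 7.29×10⁻⁵ × sin 66° = 1.33×10⁻⁴ s⁻¹
Component geostrophic relations (x east, y north):
u_g = −(1/(fρ)) ∂P/∂y,  v_g = (1/(fρ)) ∂P/∂x
u_g = −(−2.7×10⁻³)/(1.33×10⁻⁴ × 1.14) = 17.8 m/s;  v_g = (−3.2×10⁻³)/(1.33×10⁻⁴ × 1.14) = −21.1 m/s
|V_g| = √(u_g² + v_g²) = 27.6 m/s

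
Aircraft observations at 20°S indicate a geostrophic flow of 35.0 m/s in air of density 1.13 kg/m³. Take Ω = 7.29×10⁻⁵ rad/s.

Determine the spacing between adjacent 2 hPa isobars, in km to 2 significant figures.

100 km

Coriolis parameter at 20°S:
f = 2Ω sin φ = 2 × 7.29×10⁻⁵ × sin 20° = 4.99×10⁻⁵ s⁻¹
Geostrophic balance rearranged: |∂P/∂n| = f ρ V_g
|∂P/∂n| = 4.99×10⁻⁵ × 1.13 × 35.0 = 1.97×10⁻³ Pa/m
Isobar spacing: Δn = ΔP/|∂P/∂n| = 200 Pa / 1.97×10⁻³ Pa/m = 101408 m ≈ 100 km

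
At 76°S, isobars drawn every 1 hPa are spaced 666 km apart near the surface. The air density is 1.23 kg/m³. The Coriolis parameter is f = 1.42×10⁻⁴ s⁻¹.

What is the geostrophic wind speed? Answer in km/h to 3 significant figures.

Pressure gradient: |∂P/∂n| = 100 Pa / 666000 m = 1.50×10⁻⁴ Pa/m
Geostrophic balance (pressure-gradient force = Coriolis force):
V_g = (1/(fρ)) |∂P/∂n| = 1.50×10⁻⁴ / (1.42×10⁻⁴ × 1.23) = 0.860 m/s
Converting: 0.860 m/s × 3.6 = 3.09 km/h

3.09 km/h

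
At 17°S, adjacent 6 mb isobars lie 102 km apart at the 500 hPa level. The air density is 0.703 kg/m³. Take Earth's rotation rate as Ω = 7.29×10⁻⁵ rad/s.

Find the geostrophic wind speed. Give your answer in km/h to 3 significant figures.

Coriolis parameter at 17°S:
f = 2Ω sin φ = 2 × 7.29×10⁻⁵ × sin 17° = 4.26×10⁻⁵ s⁻¹
Pressure gradient: |∂P/∂n| = 600 Pa / 102000 m = 5.88×10⁻³ Pa/m
Geostrophic balance (pressure-gradient force = Coriolis force):
V_g = (1/(fρ)) |∂P/∂n| = 5.88×10⁻³ / (4.26×10⁻⁵ × 0.703) = 196 m/s
Converting: 196 m/s × 3.6 = 707 km/h

707 km/h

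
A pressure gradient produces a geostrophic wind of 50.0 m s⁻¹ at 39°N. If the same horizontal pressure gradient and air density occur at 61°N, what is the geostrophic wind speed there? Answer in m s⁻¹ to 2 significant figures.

36 m s⁻¹

With the same pressure gradient and density, V_g ∝ 1/f ∝ 1/sin φ.
V₂ = V₁ · sin φ₁ / sin φ₂ = 50.0 × sin 39° / sin 61°
V₂ = 50.0 × 0.6293/0.8746 = 36 m s⁻¹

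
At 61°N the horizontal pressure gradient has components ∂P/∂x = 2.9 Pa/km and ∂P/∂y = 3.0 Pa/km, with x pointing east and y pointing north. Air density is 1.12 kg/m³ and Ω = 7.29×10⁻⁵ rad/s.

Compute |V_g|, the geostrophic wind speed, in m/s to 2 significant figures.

Coriolis parameter at 61°N:
f = 2Ω sin φ = 2 × 7.29×10⁻⁵ × sin 61° = 1.28×10⁻⁴ s⁻¹
Component geostrophic relations (x east, y north):
u_g = −(1/(fρ)) ∂P/∂y,  v_g = (1/(fρ)) ∂P/∂x
u_g = −(3.0×10⁻³)/(1.28×10⁻⁴ × 1.12) = −21.0 m/s;  v_g = (2.9×10⁻³)/(1.28×10⁻⁴ × 1.12) = 20.3 m/s
|V_g| = √(u_g² + v_g²) = 29.2 m/s

29 m/s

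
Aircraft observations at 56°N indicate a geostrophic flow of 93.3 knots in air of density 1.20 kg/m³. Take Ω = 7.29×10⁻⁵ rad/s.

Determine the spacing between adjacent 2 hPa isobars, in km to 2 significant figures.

Coriolis parameter at 56°N:
f = 2Ω sin φ = 2 × 7.29×10⁻⁵ × sin 56° = 1.21×10⁻⁴ s⁻¹
Wind speed in SI: 93.3 knots = 48.0 m/s
Geostrophic balance rearranged: |∂P/∂n| = f ρ V_g
|∂P/∂n| = 1.21×10⁻⁴ × 1.20 × 48.0 = 6.96×10⁻³ Pa/m
Isobar spacing: Δn = ΔP/|∂P/∂n| = 200 Pa / 6.96×10⁻³ Pa/m = 28727 m ≈ 29 km

29 km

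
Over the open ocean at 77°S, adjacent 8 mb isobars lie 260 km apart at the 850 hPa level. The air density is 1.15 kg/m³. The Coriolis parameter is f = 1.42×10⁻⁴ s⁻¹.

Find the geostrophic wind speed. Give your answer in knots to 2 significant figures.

37 knots

Pressure gradient: |∂P/∂n| = 800 Pa / 260000 m = 3.08×10⁻³ Pa/m
Geostrophic balance (pressure-gradient force = Coriolis force):
V_g = (1/(fρ)) |∂P/∂n| = 3.08×10⁻³ / (1.42×10⁻⁴ × 1.15) = 18.8 m/s
Converting: 18.8 m/s × 1.944 = 37 knots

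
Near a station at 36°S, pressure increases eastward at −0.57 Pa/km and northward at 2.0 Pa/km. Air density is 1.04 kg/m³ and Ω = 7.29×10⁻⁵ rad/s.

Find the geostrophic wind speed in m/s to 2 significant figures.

Coriolis parameter at 36°S:
f = 2Ω sin φ = 2 × 7.29×10⁻⁵ × sin 36° = 8.57×10⁻⁵ s⁻¹
In the Southern Hemisphere f is negative: f = −8.57×10⁻⁵ s⁻¹.
Component geostrophic relations (x east, y north):
u_g = −(1/(fρ)) ∂P/∂y,  v_g = (1/(fρ)) ∂P/∂x
u_g = −(2.0×10⁻³)/(−8.57×10⁻⁵ × 1.04) = 22.4 m/s;  v_g = (−0.57×10⁻³)/(−8.57×10⁻⁵ × 1.04) = 6.40 m/s
|V_g| = √(u_g² + v_g²) = 23.3 m/s

23 m/s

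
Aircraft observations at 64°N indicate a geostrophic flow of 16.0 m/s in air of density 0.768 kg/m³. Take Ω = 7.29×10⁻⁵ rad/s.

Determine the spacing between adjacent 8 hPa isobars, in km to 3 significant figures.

497 km

Coriolis parameter at 64°N:
f = 2Ω sin φ = 2 × 7.29×10⁻⁵ × sin 64° = 1.31×10⁻⁴ s⁻¹
Geostrophic balance rearranged: |∂P/∂n| = f ρ V_g
|∂P/∂n| = 1.31×10⁻⁴ × 0.768 × 16.0 = 1.61×10⁻³ Pa/m
Isobar spacing: Δn = ΔP/|∂P/∂n| = 800 Pa / 1.61×10⁻³ Pa/m = 496811 m ≈ 497 km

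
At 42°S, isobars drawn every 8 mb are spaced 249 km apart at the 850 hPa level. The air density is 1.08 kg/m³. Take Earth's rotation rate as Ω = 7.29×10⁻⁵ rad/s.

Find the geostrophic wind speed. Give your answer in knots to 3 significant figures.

59.3 knots

Coriolis parameter at 42°S:
f = 2Ω sin φ = 2 × 7.29×10⁻⁵ × sin 42° = 9.76×10⁻⁵ s⁻¹
Pressure gradient: |∂P/∂n| = 800 Pa / 249000 m = 3.21×10⁻³ Pa/m
Geostrophic balance (pressure-gradient force = Coriolis force):
V_g = (1/(fρ)) |∂P/∂n| = 3.21×10⁻³ / (9.76×10⁻⁵ × 1.08) = 30.5 m/s
Converting: 30.5 m/s × 1.944 = 59.3 knots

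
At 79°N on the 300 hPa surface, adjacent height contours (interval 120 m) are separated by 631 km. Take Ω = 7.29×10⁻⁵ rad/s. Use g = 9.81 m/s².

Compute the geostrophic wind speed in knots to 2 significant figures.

25 knots

Coriolis parameter at 79°N:
f = 2Ω sin φ = 2 × 7.29×10⁻⁵ × sin 79° = 1.43×10⁻⁴ s⁻¹
Height gradient: |∂Z/∂n| = 120 m / 631000 m = 1.90×10⁻⁴
On a pressure surface, geostrophic balance gives V_g = (g/f)|∂Z/∂n|:
V_g = 9.81 × 1.90×10⁻⁴ / 1.43×10⁻⁴ = 13.0 m/s
Converting: 13.0 m/s × 1.944 = 25 knots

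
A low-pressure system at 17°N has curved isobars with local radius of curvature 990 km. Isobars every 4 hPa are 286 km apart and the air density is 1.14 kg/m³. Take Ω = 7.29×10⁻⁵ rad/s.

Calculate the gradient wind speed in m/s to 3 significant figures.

Coriolis parameter at 17°N:
f = 2Ω sin φ = 2 × 7.29×10⁻⁵ × sin 17° = 4.26×10⁻⁵ s⁻¹
Pressure gradient: |∂P/∂n| = 400 Pa / 286000 m = 1.40×10⁻³ Pa/m
Geostrophic speed: V_g = |∂P/∂n|/(fρ) = 1.40×10⁻³/(4.26×10⁻⁵ × 1.14) = 28.8 m/s
Around a low, centrifugal force acts outward with Coriolis, so pressure-gradient force balances both:
(1/ρ)|∂P/∂n| = fV + V²/R  →  V² + fR·V − fR·V_g = 0
With fR = 4.26×10⁻⁵ × 990×10³ m = 42.2 m/s:
V = [−fR + √((fR)² + 4 fR V_g)]/2 = [−42.2 + √(42.2² + 4×42.2×28.8)]/2 = 19.6 m/s
Subgeostrophic (V < V_g = 28.8 m/s), as expected around a low.

19.6 m/s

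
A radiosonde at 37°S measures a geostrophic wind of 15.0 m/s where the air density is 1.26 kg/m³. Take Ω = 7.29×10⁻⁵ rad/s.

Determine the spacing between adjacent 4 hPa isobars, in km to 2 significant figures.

Coriolis parameter at 37°S:
f = 2Ω sin φ = 2 × 7.29×10⁻⁵ × sin 37° = 8.77×10⁻⁵ s⁻¹
Geostrophic balance rearranged: |∂P/∂n| = f ρ V_g
|∂P/∂n| = 8.77×10⁻⁵ × 1.26 × 15.0 = 1.66×10⁻³ Pa/m
Isobar spacing: Δn = ΔP/|∂P/∂n| = 400 Pa / 1.66×10⁻³ Pa/m = 241200 m ≈ 240 km

240 km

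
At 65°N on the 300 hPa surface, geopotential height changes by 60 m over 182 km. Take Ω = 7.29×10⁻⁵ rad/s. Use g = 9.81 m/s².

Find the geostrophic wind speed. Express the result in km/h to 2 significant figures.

88 km/h

Coriolis parameter at 65°N:
f = 2Ω sin φ = 2 × 7.29×10⁻⁵ × sin 65° = 1.32×10⁻⁴ s⁻¹
Height gradient: |∂Z/∂n| = 60 m / 182000 m = 3.30×10⁻⁴
On a pressure surface, geostrophic balance gives V_g = (g/f)|∂Z/∂n|:
V_g = 9.81 × 3.30×10⁻⁴ / 1.32×10⁻⁴ = 24.5 m/s
Converting: 24.5 m/s × 3.6 = 88 km/h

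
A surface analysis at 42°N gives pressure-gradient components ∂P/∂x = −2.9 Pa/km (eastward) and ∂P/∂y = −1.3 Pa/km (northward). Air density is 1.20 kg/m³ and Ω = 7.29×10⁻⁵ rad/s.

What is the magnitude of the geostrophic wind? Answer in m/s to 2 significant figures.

27 m/s

Coriolis parameter at 42°N:
f = 2Ω sin φ = 2 × 7.29×10⁻⁵ × sin 42° = 9.76×10⁻⁵ s⁻¹
Component geostrophic relations (x east, y north):
u_g = −(1/(fρ)) ∂P/∂y,  v_g = (1/(fρ)) ∂P/∂x
u_g = −(−1.3×10⁻³)/(9.76×10⁻⁵ × 1.20) = 11.1 m/s;  v_g = (−2.9×10⁻³)/(9.76×10⁻⁵ × 1.20) = −24.8 m/s
|V_g| = √(u_g² + v_g²) = 27.1 m/s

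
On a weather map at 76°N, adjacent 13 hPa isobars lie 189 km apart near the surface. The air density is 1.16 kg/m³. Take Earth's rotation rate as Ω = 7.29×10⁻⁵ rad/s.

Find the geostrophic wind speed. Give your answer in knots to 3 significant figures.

Coriolis parameter at 76°N:
f = 2Ω sin φ = 2 × 7.29×10⁻⁵ × sin 76° = 1.41×10⁻⁴ s⁻¹
Pressure gradient: |∂P/∂n| = 1300 Pa / 189000 m = 6.88×10⁻³ Pa/m
Geostrophic balance (pressure-gradient force = Coriolis force):
V_g = (1/(fρ)) |∂P/∂n| = 6.88×10⁻³ / (1.41×10⁻⁴ × 1.16) = 41.9 m/s
Converting: 41.9 m/s × 1.944 = 81.5 knots

81.5 knots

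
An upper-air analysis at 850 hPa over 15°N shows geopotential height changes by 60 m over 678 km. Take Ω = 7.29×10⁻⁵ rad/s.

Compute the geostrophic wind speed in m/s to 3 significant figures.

Coriolis parameter at 15°N:
f = 2Ω sin φ = 2 × 7.29×10⁻⁵ × sin 15° = 3.77×10⁻⁵ s⁻¹
Height gradient: |∂Z/∂n| = 60 m / 678000 m = 8.85×10⁻⁵
On a pressure surface, geostrophic balance gives V_g = (g/f)|∂Z/∂n|:
V_g = 9.81 × 8.85×10⁻⁵ / 3.77×10⁻⁵ = 23.0 m/s

23.0 m/s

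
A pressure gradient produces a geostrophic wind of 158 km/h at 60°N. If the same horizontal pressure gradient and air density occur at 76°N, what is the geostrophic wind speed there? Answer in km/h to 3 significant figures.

141 km/h

With the same pressure gradient and density, V_g ∝ 1/f ∝ 1/sin φ.
V₂ = V₁ · sin φ₁ / sin φ₂ = 158 × sin 60° / sin 76°
V₂ = 158 × 0.8660/0.9703 = 141 km/h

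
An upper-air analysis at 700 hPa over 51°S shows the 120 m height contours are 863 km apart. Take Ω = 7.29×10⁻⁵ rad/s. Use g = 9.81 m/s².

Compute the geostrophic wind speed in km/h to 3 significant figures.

Coriolis parameter at 51°S:
f = 2Ω sin φ = 2 × 7.29×10⁻⁵ × sin 51° = 1.13×10⁻⁴ s⁻¹
Height gradient: |∂Z/∂n| = 120 m / 863000 m = 1.39×10⁻⁴
On a pressure surface, geostrophic balance gives V_g = (g/f)|∂Z/∂n|:
V_g = 9.81 × 1.39×10⁻⁴ / 1.13×10⁻⁴ = 12.0 m/s
Converting: 12.0 m/s × 3.6 = 43.3 km/h

43.3 km/h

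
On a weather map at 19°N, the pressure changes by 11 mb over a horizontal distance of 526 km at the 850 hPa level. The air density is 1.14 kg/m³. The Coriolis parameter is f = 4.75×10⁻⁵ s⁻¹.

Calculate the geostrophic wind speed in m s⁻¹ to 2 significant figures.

39 m s⁻¹

Pressure gradient: |∂P/∂n| = 1100 Pa / 526000 m = 2.09×10⁻³ Pa/m
Geostrophic balance (pressure-gradient force = Coriolis force):
V_g = (1/(fρ)) |∂P/∂n| = 2.09×10⁻³ / (4.75×10⁻⁵ × 1.14) = 38.6 m/s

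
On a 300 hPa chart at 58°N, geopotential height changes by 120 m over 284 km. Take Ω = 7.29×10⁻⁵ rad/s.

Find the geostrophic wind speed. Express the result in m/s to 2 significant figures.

Coriolis parameter at 58°N:
f = 2Ω sin φ = 2 × 7.29×10⁻⁵ × sin 58° = 1.24×10⁻⁴ s⁻¹
Height gradient: |∂Z/∂n| = 120 m / 284000 m = 4.23×10⁻⁴
On a pressure surface, geostrophic balance gives V_g = (g/f)|∂Z/∂n|:
V_g = 9.81 × 4.23×10⁻⁴ / 1.24×10⁻⁴ = 33.5 m/s

34 m/s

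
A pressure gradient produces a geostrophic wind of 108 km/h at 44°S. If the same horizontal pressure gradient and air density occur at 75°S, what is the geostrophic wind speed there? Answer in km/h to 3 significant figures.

With the same pressure gradient and density, V_g ∝ 1/f ∝ 1/sin φ.
V₂ = V₁ · sin φ₁ / sin φ₂ = 108 × sin 44° / sin 75°
V₂ = 108 × 0.6947/0.9659 = 77.7 km/h

77.7 km/h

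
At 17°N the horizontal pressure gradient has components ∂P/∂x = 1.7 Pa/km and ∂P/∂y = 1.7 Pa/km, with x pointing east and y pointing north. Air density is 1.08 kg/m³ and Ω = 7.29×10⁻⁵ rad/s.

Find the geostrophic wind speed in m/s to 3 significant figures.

52.2 m/s

Coriolis parameter at 17°N:
f = 2Ω sin φ = 2 × 7.29×10⁻⁵ × sin 17° = 4.26×10⁻⁵ s⁻¹
Component geostrophic relations (x east, y north):
u_g = −(1/(fρ)) ∂P/∂y,  v_g = (1/(fρ)) ∂P/∂x
u_g = −(1.7×10⁻³)/(4.26×10⁻⁵ × 1.08) = −36.9 m/s;  v_g = (1.7×10⁻³)/(4.26×10⁻⁵ × 1.08) = 36.9 m/s
|V_g| = √(u_g² + v_g²) = 52.2 m/s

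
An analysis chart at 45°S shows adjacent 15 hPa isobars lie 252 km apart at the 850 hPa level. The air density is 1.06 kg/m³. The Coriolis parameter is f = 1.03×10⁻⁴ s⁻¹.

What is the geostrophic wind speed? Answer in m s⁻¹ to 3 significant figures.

54.5 m s⁻¹

Pressure gradient: |∂P/∂n| = 1500 Pa / 252000 m = 5.95×10⁻³ Pa/m
Geostrophic balance (pressure-gradient force = Coriolis force):
V_g = (1/(fρ)) |∂P/∂n| = 5.95×10⁻³ / (1.03×10⁻⁴ × 1.06) = 54.5 m/s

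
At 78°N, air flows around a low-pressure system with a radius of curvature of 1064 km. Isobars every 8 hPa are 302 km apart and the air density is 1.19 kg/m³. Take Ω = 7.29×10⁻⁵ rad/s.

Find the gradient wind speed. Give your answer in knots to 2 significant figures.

28 knots

Coriolis parameter at 78°N:
f = 2Ω sin φ = 2 × 7.29×10⁻⁵ × sin 78° = 1.43×10⁻⁴ s⁻¹
Pressure gradient: |∂P/∂n| = 800 Pa / 302000 m = 2.65×10⁻³ Pa/m
Geostrophic speed: V_g = |∂P/∂n|/(fρ) = 2.65×10⁻³/(1.43×10⁻⁴ × 1.19) = 15.6 m/s
Around a low, centrifugal force acts outward with Coriolis, so pressure-gradient force balances both:
(1/ρ)|∂P/∂n| = fV + V²/R  →  V² + fR·V − fR·V_g = 0
With fR = 1.43×10⁻⁴ × 1064×10³ m = 152 m/s:
V = [−fR + √((fR)² + 4 fR V_g)]/2 = [−152 + √(152² + 4×152×15.6)]/2 = 14.3 m/s
Subgeostrophic (V < V_g = 15.6 m/s), as expected around a low.
Converting: 14.3 m/s × 1.944 = 28 knots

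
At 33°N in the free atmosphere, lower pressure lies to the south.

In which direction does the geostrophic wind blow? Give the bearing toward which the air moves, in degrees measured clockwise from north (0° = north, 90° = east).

270°

The pressure-gradient force points toward the south (bearing 180°).
Geostrophic balance: in the Northern Hemisphere the Coriolis force deflects motion to the right, so the geostrophic wind blows 90° to the right of the pressure-gradient force (low pressure on the left).
Rotating 180° by 90° clockwise gives 270° — the wind blows toward the west.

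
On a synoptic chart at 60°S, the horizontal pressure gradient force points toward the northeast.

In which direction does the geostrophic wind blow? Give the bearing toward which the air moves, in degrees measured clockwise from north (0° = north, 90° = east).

The pressure-gradient force points toward the northeast (bearing 045°).
Geostrophic balance: in the Southern Hemisphere the Coriolis force deflects motion to the left, so the geostrophic wind blows 90° to the left of the pressure-gradient force (low pressure on the right).
Rotating 045° by 90° counterclockwise gives 315° — the wind blows toward the northwest.

315°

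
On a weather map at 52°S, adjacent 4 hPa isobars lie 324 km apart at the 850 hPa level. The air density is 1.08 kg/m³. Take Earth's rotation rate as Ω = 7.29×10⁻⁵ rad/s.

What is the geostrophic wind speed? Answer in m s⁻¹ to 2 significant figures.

9.9 m s⁻¹

Coriolis parameter at 52°S:
f = 2Ω sin φ = 2 × 7.29×10⁻⁵ × sin 52° = 1.15×10⁻⁴ s⁻¹
Pressure gradient: |∂P/∂n| = 400 Pa / 324000 m = 1.23×10⁻³ Pa/m
Geostrophic balance (pressure-gradient force = Coriolis force):
V_g = (1/(fρ)) |∂P/∂n| = 1.23×10⁻³ / (1.15×10⁻⁴ × 1.08) = 9.95 m/s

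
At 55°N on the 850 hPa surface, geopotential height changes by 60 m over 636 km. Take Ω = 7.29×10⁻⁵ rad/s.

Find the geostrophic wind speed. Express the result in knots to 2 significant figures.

15 knots

Coriolis parameter at 55°N:
f = 2Ω sin φ = 2 × 7.29×10⁻⁵ × sin 55° = 1.19×10⁻⁴ s⁻¹
Height gradient: |∂Z/∂n| = 60 m / 636000 m = 9.43×10⁻⁵
On a pressure surface, geostrophic balance gives V_g = (g/f)|∂Z/∂n|:
V_g = 9.81 × 9.43×10⁻⁵ / 1.19×10⁻⁴ = 7.75 m/s
Converting: 7.75 m/s × 1.944 = 15 knots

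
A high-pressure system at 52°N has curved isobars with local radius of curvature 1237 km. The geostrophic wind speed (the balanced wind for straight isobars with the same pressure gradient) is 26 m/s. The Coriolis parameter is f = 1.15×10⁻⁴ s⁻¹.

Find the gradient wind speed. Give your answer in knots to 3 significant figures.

66.6 knots

Around a high, pressure-gradient force acts outward with centrifugal, so Coriolis balances both:
fV = (1/ρ)|∂P/∂n| + V²/R  →  V² − fR·V + fR·V_g = 0
With fR = 1.15×10⁻⁴ × 1237×10³ m = 142 m/s:
V = [fR − √((fR)² − 4 fR V_g)]/2 = [142 − √(142² − 4×142×26)]/2 = 34.2 m/s
Supergeostrophic (V > V_g = 26 m/s), as expected around a high.
Converting: 34.2 m/s × 1.944 = 66.6 knots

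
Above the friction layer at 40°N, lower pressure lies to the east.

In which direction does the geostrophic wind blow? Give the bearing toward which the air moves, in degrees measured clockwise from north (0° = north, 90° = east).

180°

The pressure-gradient force points toward the east (bearing 090°).
Geostrophic balance: in the Northern Hemisphere the Coriolis force deflects motion to the right, so the geostrophic wind blows 90° to the right of the pressure-gradient force (low pressure on the left).
Rotating 090° by 90° clockwise gives 180° — the wind blows toward the south.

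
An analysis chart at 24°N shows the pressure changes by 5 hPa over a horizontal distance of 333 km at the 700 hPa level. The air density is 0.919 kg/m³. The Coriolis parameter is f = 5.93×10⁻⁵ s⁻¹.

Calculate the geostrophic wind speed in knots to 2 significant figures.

54 knots

Pressure gradient: |∂P/∂n| = 500 Pa / 333000 m = 1.50×10⁻³ Pa/m
Geostrophic balance (pressure-gradient force = Coriolis force):
V_g = (1/(fρ)) |∂P/∂n| = 1.50×10⁻³ / (5.93×10⁻⁵ × 0.919) = 27.6 m/s
Converting: 27.6 m/s × 1.944 = 54 knots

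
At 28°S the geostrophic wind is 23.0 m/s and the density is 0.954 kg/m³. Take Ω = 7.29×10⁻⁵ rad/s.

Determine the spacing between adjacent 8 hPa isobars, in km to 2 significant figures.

530 km

Coriolis parameter at 28°S:
f = 2Ω sin φ = 2 × 7.29×10⁻⁵ × sin 28° = 6.84×10⁻⁵ s⁻¹
Geostrophic balance rearranged: |∂P/∂n| = f ρ V_g
|∂P/∂n| = 6.84×10⁻⁵ × 0.954 × 23.0 = 1.50×10⁻³ Pa/m
Isobar spacing: Δn = ΔP/|∂P/∂n| = 800 Pa / 1.50×10⁻³ Pa/m = 532656 m ≈ 530 km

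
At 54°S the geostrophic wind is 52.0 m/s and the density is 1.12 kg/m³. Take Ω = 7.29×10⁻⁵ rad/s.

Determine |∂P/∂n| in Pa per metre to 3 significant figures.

Coriolis parameter at 54°S:
f = 2Ω sin φ = 2 × 7.29×10⁻⁵ × sin 54° = 1.18×10⁻⁴ s⁻¹
Geostrophic balance rearranged: |∂P/∂n| = f ρ V_g
|∂P/∂n| = 1.18×10⁻⁴ × 1.12 × 52.0 = 6.87×10⁻³ Pa/m

6.87×10⁻³ Pa/m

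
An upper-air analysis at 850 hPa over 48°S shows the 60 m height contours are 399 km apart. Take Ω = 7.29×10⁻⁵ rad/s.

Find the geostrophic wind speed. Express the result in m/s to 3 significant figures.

13.6 m/s

Coriolis parameter at 48°S:
f = 2Ω sin φ = 2 × 7.29×10⁻⁵ × sin 48° = 1.08×10⁻⁴ s⁻¹
Height gradient: |∂Z/∂n| = 60 m / 399000 m = 1.50×10⁻⁴
On a pressure surface, geostrophic balance gives V_g = (g/f)|∂Z/∂n|:
V_g = 9.81 × 1.50×10⁻⁴ / 1.08×10⁻⁴ = 13.6 m/s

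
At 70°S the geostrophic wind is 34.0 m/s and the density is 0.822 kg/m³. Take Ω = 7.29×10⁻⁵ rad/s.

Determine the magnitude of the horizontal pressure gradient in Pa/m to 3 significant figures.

Coriolis parameter at 70°S:
f = 2Ω sin φ = 2 × 7.29×10⁻⁵ × sin 70° = 1.37×10⁻⁴ s⁻¹
Geostrophic balance rearranged: |∂P/∂n| = f ρ V_g
|∂P/∂n| = 1.37×10⁻⁴ × 0.822 × 34.0 = 3.83×10⁻³ Pa/m

3.83×10⁻³ Pa/m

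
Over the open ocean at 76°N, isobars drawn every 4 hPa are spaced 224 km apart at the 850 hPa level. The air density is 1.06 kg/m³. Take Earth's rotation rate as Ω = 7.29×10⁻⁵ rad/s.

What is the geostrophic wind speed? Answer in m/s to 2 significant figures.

Coriolis parameter at 76°N:
f = 2Ω sin φ = 2 × 7.29×10⁻⁵ × sin 76° = 1.41×10⁻⁴ s⁻¹
Pressure gradient: |∂P/∂n| = 400 Pa / 224000 m = 1.79×10⁻³ Pa/m
Geostrophic balance (pressure-gradient force = Coriolis force):
V_g = (1/(fρ)) |∂P/∂n| = 1.79×10⁻³ / (1.41×10⁻⁴ × 1.06) = 11.9 m/s

12 m/s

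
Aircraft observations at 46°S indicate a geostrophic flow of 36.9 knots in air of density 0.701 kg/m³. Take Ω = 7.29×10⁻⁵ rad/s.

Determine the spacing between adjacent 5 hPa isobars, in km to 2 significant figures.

Coriolis parameter at 46°S:
f = 2Ω sin φ = 2 × 7.29×10⁻⁵ × sin 46° = 1.05×10⁻⁴ s⁻¹
Wind speed in SI: 36.9 knots = 19.0 m/s
Geostrophic balance rearranged: |∂P/∂n| = f ρ V_g
|∂P/∂n| = 1.05×10⁻⁴ × 0.701 × 19.0 = 1.40×10⁻³ Pa/m
Isobar spacing: Δn = ΔP/|∂P/∂n| = 500 Pa / 1.40×10⁻³ Pa/m = 358258 m ≈ 360 km

360 km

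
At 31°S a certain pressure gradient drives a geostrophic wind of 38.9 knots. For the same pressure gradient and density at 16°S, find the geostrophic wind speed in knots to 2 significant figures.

73 knots

With the same pressure gradient and density, V_g ∝ 1/f ∝ 1/sin φ.
V₂ = V₁ · sin φ₁ / sin φ₂ = 38.9 × sin 31° / sin 16°
V₂ = 38.9 × 0.5150/0.2756 = 73 knots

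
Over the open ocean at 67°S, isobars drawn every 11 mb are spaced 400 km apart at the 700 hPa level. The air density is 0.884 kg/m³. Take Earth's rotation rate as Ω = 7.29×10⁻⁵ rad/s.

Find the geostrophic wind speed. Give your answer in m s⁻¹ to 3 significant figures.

Coriolis parameter at 67°S:
f = 2Ω sin φ = 2 × 7.29×10⁻⁵ × sin 67° = 1.34×10⁻⁴ s⁻¹
Pressure gradient: |∂P/∂n| = 1100 Pa / 400000 m = 2.75×10⁻³ Pa/m
Geostrophic balance (pressure-gradient force = Coriolis force):
V_g = (1/(fρ)) |∂P/∂n| = 2.75×10⁻³ / (1.34×10⁻⁴ × 0.884) = 23.2 m/s

23.2 m s⁻¹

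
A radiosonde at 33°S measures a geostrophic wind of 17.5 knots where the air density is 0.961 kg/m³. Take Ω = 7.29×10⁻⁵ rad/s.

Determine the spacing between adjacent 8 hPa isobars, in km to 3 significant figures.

1160 km

Coriolis parameter at 33°S:
f = 2Ω sin φ = 2 × 7.29×10⁻⁵ × sin 33° = 7.94×10⁻⁵ s⁻¹
Wind speed in SI: 17.5 knots = 9.00 m/s
Geostrophic balance rearranged: |∂P/∂n| = f ρ V_g
|∂P/∂n| = 7.94×10⁻⁵ × 0.961 × 9.00 = 6.87×10⁻⁴ Pa/m
Isobar spacing: Δn = ΔP/|∂P/∂n| = 800 Pa / 6.87×10⁻⁴ Pa/m = 1164459 m ≈ 1160 km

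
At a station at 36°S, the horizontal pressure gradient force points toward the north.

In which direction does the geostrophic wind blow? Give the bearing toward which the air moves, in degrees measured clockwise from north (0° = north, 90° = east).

270°

The pressure-gradient force points toward the north (bearing 000°).
Geostrophic balance: in the Southern Hemisphere the Coriolis force deflects motion to the left, so the geostrophic wind blows 90° to the left of the pressure-gradient force (low pressure on the right).
Rotating 000° by 90° counterclockwise gives 270° — the wind blows toward the west.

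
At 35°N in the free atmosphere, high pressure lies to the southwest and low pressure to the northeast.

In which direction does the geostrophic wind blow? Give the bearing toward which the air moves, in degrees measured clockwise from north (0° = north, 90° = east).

135°

The pressure-gradient force points toward the northeast (bearing 045°).
Geostrophic balance: in the Northern Hemisphere the Coriolis force deflects motion to the right, so the geostrophic wind blows 90° to the right of the pressure-gradient force (low pressure on the left).
Rotating 045° by 90° clockwise gives 135° — the wind blows toward the southeast.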